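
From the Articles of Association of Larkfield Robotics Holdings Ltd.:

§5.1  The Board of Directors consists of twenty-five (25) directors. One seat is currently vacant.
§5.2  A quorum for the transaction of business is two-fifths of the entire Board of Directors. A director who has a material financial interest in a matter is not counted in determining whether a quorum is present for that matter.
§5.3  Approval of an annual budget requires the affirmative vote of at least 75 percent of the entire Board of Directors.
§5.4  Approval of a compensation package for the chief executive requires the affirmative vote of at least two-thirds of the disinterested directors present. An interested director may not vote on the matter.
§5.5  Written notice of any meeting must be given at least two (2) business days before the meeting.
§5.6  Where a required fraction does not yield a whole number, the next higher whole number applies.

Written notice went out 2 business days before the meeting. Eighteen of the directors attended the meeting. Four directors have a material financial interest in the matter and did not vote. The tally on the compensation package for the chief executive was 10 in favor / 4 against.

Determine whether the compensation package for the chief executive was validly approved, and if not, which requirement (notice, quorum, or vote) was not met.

Valid — all requirements satisfied.

Notice: 2 business days given; 2 required (2 ≥ 2). Satisfied.
Quorum: 18 present, but the 4 interested directors do not count, leaving 14. Quorum is 10. Satisfied.
Vote: the compensation package for the chief executive requires two-thirds of the disinterested directors present (18 − 4 = 14). 2/3 of 14 = 9.33, rounded up to 10, so 10 affirmative votes are needed; 10 voted in favor. Satisfied.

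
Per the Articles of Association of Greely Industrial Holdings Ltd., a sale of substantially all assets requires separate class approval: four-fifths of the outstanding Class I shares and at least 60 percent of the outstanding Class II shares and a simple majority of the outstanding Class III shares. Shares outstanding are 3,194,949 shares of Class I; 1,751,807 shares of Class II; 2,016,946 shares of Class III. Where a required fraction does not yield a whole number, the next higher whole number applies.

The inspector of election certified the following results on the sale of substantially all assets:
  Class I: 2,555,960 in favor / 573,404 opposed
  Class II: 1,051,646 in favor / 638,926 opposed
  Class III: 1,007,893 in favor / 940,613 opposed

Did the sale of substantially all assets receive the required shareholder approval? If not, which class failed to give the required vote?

Class I: 4/5 of 3194949 = 2555959.20, rounded up to 2555960; 2,555,960 required, 2,555,960 in favor — approved.
Class II: 3/5 of 1751807 = 1051084.20, rounded up to 1051085; 1,051,085 required, 1,051,646 in favor — approved.
Class III: a majority of 2016946 is 1008474; 1,008,474 required, 1,007,893 in favor — not approved.

Not approved — the Class III shares did not give the required vote.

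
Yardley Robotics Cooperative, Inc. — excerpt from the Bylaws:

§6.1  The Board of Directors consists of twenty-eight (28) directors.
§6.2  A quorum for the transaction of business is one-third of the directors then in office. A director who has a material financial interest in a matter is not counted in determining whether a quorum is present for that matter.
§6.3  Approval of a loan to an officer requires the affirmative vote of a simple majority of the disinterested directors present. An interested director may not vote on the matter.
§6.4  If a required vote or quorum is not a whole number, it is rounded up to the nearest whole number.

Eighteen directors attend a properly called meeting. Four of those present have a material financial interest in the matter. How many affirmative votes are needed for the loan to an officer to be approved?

8

The loan to an officer requires a majority of the disinterested directors present (18 − 4 = 14).
A majority of 14 is 8.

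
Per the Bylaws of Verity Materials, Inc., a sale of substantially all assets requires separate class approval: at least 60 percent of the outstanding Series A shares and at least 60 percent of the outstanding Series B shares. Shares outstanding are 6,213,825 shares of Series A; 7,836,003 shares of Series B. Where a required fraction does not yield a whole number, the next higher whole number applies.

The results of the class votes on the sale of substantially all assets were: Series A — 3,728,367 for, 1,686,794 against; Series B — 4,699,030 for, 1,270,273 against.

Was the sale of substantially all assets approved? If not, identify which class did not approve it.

Not approved — the Series B shares did not give the required vote.

Series A: 3/5 of 6213825 = 3728295; 3,728,295 required, 3,728,367 in favor — approved.
Series B: 3/5 of 7836003 = 4701601.80, rounded up to 4701602; 4,701,602 required, 4,699,030 in favor — not approved.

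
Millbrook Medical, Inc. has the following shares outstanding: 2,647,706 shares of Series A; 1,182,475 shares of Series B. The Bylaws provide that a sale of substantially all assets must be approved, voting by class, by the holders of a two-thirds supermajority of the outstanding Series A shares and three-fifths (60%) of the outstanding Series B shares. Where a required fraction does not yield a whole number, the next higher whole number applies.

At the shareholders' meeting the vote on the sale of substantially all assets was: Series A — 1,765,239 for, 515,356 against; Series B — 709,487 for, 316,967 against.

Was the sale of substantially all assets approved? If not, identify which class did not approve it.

Approved — every class gave the required vote.

Series A: 2/3 of 2647706 = 1765137.33, rounded up to 1765138; 1,765,138 required, 1,765,239 in favor — approved.
Series B: 3/5 of 1182475 = 709485; 709,485 required, 709,487 in favor — approved.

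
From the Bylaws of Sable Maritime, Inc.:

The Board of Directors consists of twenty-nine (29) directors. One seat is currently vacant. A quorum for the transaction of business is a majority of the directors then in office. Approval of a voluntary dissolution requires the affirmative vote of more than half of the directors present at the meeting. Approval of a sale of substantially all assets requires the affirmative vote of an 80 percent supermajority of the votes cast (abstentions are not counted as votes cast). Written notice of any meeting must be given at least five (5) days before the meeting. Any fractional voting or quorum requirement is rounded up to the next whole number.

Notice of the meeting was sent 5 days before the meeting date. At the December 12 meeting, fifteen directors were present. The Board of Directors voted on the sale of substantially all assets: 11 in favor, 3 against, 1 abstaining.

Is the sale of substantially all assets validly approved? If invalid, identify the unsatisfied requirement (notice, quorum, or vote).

Notice: 5 days given; 5 required (5 ≥ 5). Satisfied.
Quorum: 15 present; quorum is 15. Satisfied.
Vote: the sale of substantially all assets requires four-fifths of the votes cast (15 present − 1 abstaining = 14). 4/5 of 14 = 11.20, rounded up to 12, so 12 affirmative votes are needed; 11 voted in favor. Not satisfied.

Invalid — vote requirement not satisfied.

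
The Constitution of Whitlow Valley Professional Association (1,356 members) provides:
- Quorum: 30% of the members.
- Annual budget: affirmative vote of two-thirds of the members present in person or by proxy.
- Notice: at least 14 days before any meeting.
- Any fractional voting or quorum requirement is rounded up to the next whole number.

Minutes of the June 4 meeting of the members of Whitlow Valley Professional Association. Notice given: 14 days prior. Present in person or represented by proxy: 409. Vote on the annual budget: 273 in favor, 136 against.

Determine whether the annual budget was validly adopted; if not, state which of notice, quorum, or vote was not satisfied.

Notice: 14 days given; 14 required. Satisfied.
Quorum: 30% of 1,356 = 406.80, rounded up to 407; 409 present. Satisfied.
Vote: requires two-thirds of those present (409); 2/3 of 409 = 272.67, rounded up to 273, so 273 needed; 273 in favor. Satisfied.

Valid — all requirements satisfied.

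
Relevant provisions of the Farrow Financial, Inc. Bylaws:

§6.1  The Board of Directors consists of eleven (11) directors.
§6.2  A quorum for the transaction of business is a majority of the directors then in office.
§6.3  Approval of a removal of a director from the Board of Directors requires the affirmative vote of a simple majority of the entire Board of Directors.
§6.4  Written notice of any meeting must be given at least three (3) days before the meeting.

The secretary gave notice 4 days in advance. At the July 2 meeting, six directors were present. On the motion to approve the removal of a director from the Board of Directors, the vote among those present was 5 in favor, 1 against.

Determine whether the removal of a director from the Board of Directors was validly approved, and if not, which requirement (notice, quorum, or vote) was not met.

Invalid — vote requirement not satisfied.

Notice: 4 days given; 3 required (4 ≥ 3). Satisfied.
Quorum: 6 present; quorum is 6. Satisfied.
Vote: the removal of a director from the Board of Directors requires a majority of the entire Board of Directors (11). A majority of 11 is 6, so 6 affirmative votes are needed; 5 voted in favor. Not satisfied.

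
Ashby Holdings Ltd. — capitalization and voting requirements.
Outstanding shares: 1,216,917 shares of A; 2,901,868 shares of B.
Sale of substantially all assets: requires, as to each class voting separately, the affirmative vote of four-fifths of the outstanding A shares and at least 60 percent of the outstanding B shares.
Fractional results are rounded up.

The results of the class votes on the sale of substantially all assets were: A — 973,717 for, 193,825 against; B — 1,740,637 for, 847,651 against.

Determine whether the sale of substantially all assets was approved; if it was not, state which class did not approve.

A: 4/5 of 1216917 = 973533.60, rounded up to 973534; 973,534 required, 973,717 in favor — approved.
B: 3/5 of 2901868 = 1741120.80, rounded up to 1741121; 1,741,121 required, 1,740,637 in favor — not approved.

Not approved — the B shares did not give the required vote.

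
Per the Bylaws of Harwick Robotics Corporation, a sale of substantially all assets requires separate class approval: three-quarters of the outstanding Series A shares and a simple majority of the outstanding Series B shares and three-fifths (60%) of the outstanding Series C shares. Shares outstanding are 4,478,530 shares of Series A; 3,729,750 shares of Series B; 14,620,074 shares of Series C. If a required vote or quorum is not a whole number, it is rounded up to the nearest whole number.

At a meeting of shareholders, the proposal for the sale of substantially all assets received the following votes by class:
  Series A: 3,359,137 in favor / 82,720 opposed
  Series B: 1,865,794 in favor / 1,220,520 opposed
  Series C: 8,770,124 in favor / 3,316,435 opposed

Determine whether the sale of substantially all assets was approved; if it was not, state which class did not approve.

Series A: 3/4 of 4478530 = 3358897.50, rounded up to 3358898; 3,358,898 required, 3,359,137 in favor — approved.
Series B: a majority of 3729750 is 1864876; 1,864,876 required, 1,865,794 in favor — approved.
Series C: 3/5 of 14620074 = 8772044.40, rounded up to 8772045; 8,772,045 required, 8,770,124 in favor — not approved.

Not approved — the Series C shares did not give the required vote.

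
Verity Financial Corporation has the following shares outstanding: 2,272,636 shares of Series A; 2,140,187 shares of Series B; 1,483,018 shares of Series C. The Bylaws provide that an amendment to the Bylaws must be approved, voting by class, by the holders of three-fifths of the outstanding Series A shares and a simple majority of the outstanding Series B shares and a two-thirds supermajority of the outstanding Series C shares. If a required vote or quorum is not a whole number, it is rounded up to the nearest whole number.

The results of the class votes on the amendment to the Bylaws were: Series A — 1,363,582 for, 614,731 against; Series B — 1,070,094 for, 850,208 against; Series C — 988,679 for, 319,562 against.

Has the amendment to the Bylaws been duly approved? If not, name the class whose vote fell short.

Series A: 3/5 of 2272636 = 1363581.60, rounded up to 1363582; 1,363,582 required, 1,363,582 in favor — approved.
Series B: a majority of 2140187 is 1070094; 1,070,094 required, 1,070,094 in favor — approved.
Series C: 2/3 of 1483018 = 988678.67, rounded up to 988679; 988,679 required, 988,679 in favor — approved.

Approved — every class gave the required vote.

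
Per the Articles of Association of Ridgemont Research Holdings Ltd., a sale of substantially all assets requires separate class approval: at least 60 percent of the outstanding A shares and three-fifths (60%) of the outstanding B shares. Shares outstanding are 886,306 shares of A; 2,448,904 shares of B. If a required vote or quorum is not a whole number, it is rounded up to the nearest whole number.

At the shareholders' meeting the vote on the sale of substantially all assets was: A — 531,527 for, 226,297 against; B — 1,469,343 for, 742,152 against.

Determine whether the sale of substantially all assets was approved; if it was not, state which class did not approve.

A: 3/5 of 886306 = 531783.60, rounded up to 531784; 531,784 required, 531,527 in favor — not approved.
B: 3/5 of 2448904 = 1469342.40, rounded up to 1469343; 1,469,343 required, 1,469,343 in favor — approved.

Not approved — the A shares did not give the required vote.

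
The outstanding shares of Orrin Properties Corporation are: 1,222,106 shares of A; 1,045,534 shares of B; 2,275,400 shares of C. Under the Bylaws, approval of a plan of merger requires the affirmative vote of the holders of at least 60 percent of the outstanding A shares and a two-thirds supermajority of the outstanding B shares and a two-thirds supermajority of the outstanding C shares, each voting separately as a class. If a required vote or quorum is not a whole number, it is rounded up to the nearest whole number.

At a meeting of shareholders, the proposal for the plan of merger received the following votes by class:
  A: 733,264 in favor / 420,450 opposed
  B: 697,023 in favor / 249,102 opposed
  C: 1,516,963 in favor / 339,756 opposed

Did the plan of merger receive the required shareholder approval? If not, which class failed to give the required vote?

A: 3/5 of 1222106 = 733263.60, rounded up to 733264; 733,264 required, 733,264 in favor — approved.
B: 2/3 of 1045534 = 697022.67, rounded up to 697023; 697,023 required, 697,023 in favor — approved.
C: 2/3 of 2275400 = 1516933.33, rounded up to 1516934; 1,516,934 required, 1,516,963 in favor — approved.

Approved — every class gave the required vote.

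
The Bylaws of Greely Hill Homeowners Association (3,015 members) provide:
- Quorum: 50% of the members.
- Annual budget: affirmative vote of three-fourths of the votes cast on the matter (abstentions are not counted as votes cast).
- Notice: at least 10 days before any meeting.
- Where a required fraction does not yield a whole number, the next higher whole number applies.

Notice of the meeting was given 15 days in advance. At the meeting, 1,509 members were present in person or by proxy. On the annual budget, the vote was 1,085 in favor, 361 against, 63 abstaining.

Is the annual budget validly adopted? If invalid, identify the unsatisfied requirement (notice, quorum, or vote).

Notice: 15 days given; 10 required. Satisfied.
Quorum: 50% of 3,015 = 1,507.50, rounded up to 1,508; 1,509 present. Satisfied.
Vote: requires three-fourths of the votes cast (1,509 − 63 abstaining = 1,446); 3/4 of 1446 = 1084.50, rounded up to 1085, so 1,085 needed; 1,085 in favor. Satisfied.

Valid — all requirements satisfied.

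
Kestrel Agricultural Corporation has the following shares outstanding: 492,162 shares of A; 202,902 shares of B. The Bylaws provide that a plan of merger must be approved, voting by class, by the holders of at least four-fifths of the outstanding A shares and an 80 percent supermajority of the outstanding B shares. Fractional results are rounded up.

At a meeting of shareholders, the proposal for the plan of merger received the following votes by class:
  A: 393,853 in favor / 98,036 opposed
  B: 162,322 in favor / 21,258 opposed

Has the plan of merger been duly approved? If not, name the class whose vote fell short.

A: 4/5 of 492162 = 393729.60, rounded up to 393730; 393,730 required, 393,853 in favor — approved.
B: 4/5 of 202902 = 162321.60, rounded up to 162322; 162,322 required, 162,322 in favor — approved.

Approved — every class gave the required vote.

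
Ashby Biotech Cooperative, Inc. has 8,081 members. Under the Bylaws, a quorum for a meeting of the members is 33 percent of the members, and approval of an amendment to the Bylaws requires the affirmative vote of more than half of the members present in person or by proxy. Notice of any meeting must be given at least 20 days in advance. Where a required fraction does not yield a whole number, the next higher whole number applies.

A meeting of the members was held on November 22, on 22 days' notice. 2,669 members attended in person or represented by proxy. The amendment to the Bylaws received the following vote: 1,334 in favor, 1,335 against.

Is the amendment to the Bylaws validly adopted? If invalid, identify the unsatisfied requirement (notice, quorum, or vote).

Invalid — vote requirement not satisfied.

Notice: 22 days given; 20 required. Satisfied.
Quorum: 33% of 8,081 = 2,666.73, rounded up to 2,667; 2,669 present. Satisfied.
Vote: requires a majority of those present (2,669); a majority of 2669 is 1335, so 1,335 needed; 1,334 in favor. Not satisfied.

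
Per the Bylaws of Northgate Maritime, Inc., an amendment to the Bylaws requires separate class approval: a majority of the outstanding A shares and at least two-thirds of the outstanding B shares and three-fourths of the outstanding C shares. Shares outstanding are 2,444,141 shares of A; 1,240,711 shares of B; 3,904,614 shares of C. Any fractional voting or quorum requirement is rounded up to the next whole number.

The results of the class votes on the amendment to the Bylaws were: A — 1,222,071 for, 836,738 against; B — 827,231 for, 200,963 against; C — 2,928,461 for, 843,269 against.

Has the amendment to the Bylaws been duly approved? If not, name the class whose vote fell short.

Approved — every class gave the required vote.

A: a majority of 2444141 is 1222071; 1,222,071 required, 1,222,071 in favor — approved.
B: 2/3 of 1240711 = 827140.67, rounded up to 827141; 827,141 required, 827,231 in favor — approved.
C: 3/4 of 3904614 = 2928460.50, rounded up to 2928461; 2,928,461 required, 2,928,461 in favor — approved.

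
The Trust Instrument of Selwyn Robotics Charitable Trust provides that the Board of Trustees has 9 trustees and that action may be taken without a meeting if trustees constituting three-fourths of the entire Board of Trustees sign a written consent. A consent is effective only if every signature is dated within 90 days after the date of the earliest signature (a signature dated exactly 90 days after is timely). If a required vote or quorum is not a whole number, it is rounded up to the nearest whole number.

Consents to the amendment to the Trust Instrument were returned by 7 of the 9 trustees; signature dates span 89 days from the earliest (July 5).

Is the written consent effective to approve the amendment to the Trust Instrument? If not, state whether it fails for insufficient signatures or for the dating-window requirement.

Effective — both the signature and dating-window requirements are satisfied.

Signatures required: three-fourths of 9 — 3/4 of 9 = 6.75, rounded up to 7, so 7 needed; 7 signed. Sufficient.
Dating window: the latest signature is 89 days after the earliest; the limit is 90 days. Within the window.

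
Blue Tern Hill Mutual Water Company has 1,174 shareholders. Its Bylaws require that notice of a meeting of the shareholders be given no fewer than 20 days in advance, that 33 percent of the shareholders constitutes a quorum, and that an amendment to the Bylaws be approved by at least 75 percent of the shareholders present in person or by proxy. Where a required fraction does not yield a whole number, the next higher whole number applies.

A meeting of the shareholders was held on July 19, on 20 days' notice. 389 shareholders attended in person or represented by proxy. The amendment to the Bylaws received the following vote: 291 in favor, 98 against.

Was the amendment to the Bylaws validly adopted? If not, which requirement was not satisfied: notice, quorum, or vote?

Invalid — vote requirement not satisfied.

Notice: 20 days given; 20 required. Satisfied.
Quorum: 33% of 1,174 = 387.42, rounded up to 388; 389 present. Satisfied.
Vote: requires three-fourths of those present (389); 3/4 of 389 = 291.75, rounded up to 292, so 292 needed; 291 in favor. Not satisfied.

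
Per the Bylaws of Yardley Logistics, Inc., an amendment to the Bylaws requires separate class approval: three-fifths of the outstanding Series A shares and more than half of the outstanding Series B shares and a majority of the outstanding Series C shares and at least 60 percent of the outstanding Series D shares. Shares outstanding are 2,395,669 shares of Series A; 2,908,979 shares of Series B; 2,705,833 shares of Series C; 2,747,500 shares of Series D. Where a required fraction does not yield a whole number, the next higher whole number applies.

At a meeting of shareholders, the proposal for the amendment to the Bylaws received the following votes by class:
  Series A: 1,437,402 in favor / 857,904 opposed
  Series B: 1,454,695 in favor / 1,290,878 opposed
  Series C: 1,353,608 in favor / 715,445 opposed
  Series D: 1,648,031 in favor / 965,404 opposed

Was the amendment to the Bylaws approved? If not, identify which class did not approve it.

Series A: 3/5 of 2395669 = 1437401.40, rounded up to 1437402; 1,437,402 required, 1,437,402 in favor — approved.
Series B: a majority of 2908979 is 1454490; 1,454,490 required, 1,454,695 in favor — approved.
Series C: a majority of 2705833 is 1352917; 1,352,917 required, 1,353,608 in favor — approved.
Series D: 3/5 of 2747500 = 1648500; 1,648,500 required, 1,648,031 in favor — not approved.

Not approved — the Series D shares did not give the required vote.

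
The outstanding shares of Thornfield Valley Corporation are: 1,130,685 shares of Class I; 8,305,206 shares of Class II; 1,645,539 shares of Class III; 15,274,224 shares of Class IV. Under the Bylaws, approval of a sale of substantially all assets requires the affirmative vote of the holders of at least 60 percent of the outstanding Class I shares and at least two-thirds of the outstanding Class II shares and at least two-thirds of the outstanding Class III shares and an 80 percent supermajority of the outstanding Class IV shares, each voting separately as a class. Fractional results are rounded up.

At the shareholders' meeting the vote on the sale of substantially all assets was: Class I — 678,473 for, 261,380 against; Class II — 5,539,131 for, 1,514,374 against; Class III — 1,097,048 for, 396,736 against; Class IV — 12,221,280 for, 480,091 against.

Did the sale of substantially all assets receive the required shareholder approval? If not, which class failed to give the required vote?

Class I: 3/5 of 1130685 = 678411; 678,411 required, 678,473 in favor — approved.
Class II: 2/3 of 8305206 = 5536804; 5,536,804 required, 5,539,131 in favor — approved.
Class III: 2/3 of 1645539 = 1097026; 1,097,026 required, 1,097,048 in favor — approved.
Class IV: 4/5 of 15274224 = 12219379.20, rounded up to 12219380; 12,219,380 required, 12,221,280 in favor — approved.

Approved — every class gave the required vote.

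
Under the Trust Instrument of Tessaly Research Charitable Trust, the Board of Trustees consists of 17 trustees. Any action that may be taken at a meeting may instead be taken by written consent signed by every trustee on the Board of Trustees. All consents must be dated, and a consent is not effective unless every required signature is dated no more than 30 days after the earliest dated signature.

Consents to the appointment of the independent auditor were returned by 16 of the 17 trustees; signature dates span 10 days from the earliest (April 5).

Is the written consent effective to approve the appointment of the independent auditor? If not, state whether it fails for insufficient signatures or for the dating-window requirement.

Not effective — insufficient signatures.

Signatures required: the unanimous vote of 17 — unanimous means all 17, so 17 needed; 16 signed. Insufficient.
Dating window: the latest signature is 10 days after the earliest; the limit is 30 days. Within the window.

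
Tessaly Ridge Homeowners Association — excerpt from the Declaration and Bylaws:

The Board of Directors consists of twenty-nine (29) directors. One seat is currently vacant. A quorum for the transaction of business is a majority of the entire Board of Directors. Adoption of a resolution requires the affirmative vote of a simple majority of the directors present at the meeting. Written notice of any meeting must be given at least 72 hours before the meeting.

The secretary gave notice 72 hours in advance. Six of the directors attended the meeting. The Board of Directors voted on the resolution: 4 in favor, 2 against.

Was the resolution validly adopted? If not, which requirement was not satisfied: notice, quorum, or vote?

Invalid — quorum requirement not satisfied.

Notice: 72 hours given; 72 required (72 ≥ 72). Satisfied.
Quorum: 6 present; quorum is 15. Not satisfied.
Vote: the resolution requires a majority of the directors present (6). A majority of 6 is 4, so 4 affirmative votes are needed; 4 voted in favor. Satisfied. (Moot — without a quorum no business can be validly transacted.)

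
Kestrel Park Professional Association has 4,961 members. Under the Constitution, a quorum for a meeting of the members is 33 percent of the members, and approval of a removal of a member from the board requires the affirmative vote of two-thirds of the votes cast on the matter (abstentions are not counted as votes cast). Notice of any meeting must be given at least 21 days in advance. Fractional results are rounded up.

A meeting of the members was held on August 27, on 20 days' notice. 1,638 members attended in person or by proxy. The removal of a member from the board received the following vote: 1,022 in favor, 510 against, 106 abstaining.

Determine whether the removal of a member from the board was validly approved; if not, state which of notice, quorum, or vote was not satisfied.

Invalid — notice requirement not satisfied.

Notice: 20 days given; 21 required. Not satisfied.
Quorum: 33% of 4,961 = 1,637.13, rounded up to 1,638; 1,638 present. Satisfied.
Vote: requires two-thirds of the votes cast (1,638 − 106 abstaining = 1,532); 2/3 of 1532 = 1021.33, rounded up to 1022, so 1,022 needed; 1,022 in favor. Satisfied.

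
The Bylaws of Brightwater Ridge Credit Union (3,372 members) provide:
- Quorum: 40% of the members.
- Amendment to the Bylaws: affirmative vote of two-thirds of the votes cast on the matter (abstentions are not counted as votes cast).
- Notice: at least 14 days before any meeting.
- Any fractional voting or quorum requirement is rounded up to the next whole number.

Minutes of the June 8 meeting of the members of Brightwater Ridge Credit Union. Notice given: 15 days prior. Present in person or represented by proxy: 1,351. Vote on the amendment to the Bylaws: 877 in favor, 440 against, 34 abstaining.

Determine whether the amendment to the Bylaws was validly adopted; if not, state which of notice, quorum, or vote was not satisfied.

Notice: 15 days given; 14 required. Satisfied.
Quorum: 40% of 3,372 = 1,348.80, rounded up to 1,349; 1,351 present. Satisfied.
Vote: requires two-thirds of the votes cast (1,351 − 34 abstaining = 1,317); 2/3 of 1317 = 878, so 878 needed; 877 in favor. Not satisfied.

Invalid — vote requirement not satisfied.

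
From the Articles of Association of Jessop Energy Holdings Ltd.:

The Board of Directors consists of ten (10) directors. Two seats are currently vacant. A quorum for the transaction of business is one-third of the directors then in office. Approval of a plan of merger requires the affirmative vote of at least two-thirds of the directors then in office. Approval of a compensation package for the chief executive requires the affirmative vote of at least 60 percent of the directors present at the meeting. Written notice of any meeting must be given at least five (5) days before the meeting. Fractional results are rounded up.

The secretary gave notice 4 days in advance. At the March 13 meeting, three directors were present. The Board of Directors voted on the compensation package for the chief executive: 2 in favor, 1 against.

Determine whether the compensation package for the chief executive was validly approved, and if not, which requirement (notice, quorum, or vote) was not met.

Notice: 4 days given; 5 required (4 < 5). Not satisfied.
Quorum: 3 present; quorum is 3. Satisfied.
Vote: the compensation package for the chief executive requires three-fifths of the directors present (3). 3/5 of 3 = 1.80, rounded up to 2, so 2 affirmative votes are needed; 2 voted in favor. Satisfied.

Invalid — notice requirement not satisfied.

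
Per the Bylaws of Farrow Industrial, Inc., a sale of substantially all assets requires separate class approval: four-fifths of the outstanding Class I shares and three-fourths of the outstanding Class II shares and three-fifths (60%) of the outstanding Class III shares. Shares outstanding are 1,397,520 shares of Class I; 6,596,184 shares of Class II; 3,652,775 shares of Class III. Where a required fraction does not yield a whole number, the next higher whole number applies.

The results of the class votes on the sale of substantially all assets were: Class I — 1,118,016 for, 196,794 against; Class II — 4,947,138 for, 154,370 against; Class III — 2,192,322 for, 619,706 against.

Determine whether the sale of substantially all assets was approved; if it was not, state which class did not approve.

Class I: 4/5 of 1397520 = 1118016; 1,118,016 required, 1,118,016 in favor — approved.
Class II: 3/4 of 6596184 = 4947138; 4,947,138 required, 4,947,138 in favor — approved.
Class III: 3/5 of 3652775 = 2191665; 2,191,665 required, 2,192,322 in favor — approved.

Approved — every class gave the required vote.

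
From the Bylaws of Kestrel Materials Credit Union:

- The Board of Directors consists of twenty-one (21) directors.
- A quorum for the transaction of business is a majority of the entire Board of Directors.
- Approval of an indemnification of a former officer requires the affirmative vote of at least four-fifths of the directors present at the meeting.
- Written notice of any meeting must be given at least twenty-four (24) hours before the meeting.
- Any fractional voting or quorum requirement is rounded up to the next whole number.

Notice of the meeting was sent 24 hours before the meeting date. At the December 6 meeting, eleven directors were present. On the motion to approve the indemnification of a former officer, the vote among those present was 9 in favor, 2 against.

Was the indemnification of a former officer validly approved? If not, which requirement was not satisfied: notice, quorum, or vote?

Notice: 24 hours given; 24 required (24 ≥ 24). Satisfied.
Quorum: 11 present; quorum is 11. Satisfied.
Vote: the indemnification of a former officer requires four-fifths of the directors present (11). 4/5 of 11 = 8.80, rounded up to 9, so 9 affirmative votes are needed; 9 voted in favor. Satisfied.

Valid — all requirements satisfied.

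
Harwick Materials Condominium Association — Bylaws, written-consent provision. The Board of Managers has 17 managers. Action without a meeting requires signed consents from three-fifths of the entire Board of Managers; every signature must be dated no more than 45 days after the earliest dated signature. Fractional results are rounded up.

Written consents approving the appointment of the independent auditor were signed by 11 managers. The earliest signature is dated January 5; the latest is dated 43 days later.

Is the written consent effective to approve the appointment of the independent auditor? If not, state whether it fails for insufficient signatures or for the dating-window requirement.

Signatures required: three-fifths of 17 — 3/5 of 17 = 10.20, rounded up to 11, so 11 needed; 11 signed. Sufficient.
Dating window: the latest signature is 43 days after the earliest; the limit is 45 days. Within the window.

Effective — both the signature and dating-window requirements are satisfied.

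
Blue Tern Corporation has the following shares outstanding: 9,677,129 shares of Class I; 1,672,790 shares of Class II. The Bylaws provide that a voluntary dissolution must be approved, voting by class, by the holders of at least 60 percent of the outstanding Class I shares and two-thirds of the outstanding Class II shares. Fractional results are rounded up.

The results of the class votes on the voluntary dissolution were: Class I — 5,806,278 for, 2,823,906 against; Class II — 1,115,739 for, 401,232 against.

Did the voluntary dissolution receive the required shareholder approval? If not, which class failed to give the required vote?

Class I: 3/5 of 9677129 = 5806277.40, rounded up to 5806278; 5,806,278 required, 5,806,278 in favor — approved.
Class II: 2/3 of 1672790 = 1115193.33, rounded up to 1115194; 1,115,194 required, 1,115,739 in favor — approved.

Approved — every class gave the required vote.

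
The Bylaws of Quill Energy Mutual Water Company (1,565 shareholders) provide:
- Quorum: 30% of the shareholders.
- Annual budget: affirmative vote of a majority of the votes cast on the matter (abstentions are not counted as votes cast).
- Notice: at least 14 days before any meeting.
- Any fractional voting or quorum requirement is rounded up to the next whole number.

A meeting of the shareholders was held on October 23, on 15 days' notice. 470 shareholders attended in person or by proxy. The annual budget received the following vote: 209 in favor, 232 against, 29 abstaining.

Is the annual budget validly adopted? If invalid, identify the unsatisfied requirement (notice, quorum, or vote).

Notice: 15 days given; 14 required. Satisfied.
Quorum: 30% of 1,565 = 469.50, rounded up to 470; 470 present. Satisfied.
Vote: requires a majority of the votes cast (470 − 29 abstaining = 441); a majority of 441 is 221, so 221 needed; 209 in favor. Not satisfied.

Invalid — vote requirement not satisfied.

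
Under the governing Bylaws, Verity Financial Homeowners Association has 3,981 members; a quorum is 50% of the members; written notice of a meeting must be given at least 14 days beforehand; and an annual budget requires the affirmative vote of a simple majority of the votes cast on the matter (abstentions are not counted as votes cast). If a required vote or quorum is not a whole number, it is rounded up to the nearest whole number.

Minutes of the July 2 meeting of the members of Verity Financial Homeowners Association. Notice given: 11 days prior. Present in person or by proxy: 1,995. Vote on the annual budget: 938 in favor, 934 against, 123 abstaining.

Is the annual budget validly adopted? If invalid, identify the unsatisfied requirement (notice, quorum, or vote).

Invalid — notice requirement not satisfied.

Notice: 11 days given; 14 required. Not satisfied.
Quorum: 50% of 3,981 = 1,990.50, rounded up to 1,991; 1,995 present. Satisfied.
Vote: requires a majority of the votes cast (1,995 − 123 abstaining = 1,872); a majority of 1872 is 937, so 937 needed; 938 in favor. Satisfied.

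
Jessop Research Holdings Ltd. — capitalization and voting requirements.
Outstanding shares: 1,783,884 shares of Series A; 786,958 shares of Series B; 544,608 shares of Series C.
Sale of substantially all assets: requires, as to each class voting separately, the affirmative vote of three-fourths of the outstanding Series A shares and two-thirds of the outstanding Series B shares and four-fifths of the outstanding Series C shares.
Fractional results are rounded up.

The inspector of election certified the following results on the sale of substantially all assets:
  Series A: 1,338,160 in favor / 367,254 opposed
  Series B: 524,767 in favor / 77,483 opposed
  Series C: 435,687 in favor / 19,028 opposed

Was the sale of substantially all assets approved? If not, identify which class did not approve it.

Approved — every class gave the required vote.

Series A: 3/4 of 1783884 = 1337913; 1,337,913 required, 1,338,160 in favor — approved.
Series B: 2/3 of 786958 = 524638.67, rounded up to 524639; 524,639 required, 524,767 in favor — approved.
Series C: 4/5 of 544608 = 435686.40, rounded up to 435687; 435,687 required, 435,687 in favor — approved.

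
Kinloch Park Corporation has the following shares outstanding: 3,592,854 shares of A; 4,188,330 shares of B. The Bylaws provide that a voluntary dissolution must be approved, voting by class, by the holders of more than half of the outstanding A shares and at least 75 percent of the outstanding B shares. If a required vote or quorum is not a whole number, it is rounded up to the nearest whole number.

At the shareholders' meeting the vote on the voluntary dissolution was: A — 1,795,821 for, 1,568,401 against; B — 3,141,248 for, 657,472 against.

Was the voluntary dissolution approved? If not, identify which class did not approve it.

A: a majority of 3592854 is 1796428; 1,796,428 required, 1,795,821 in favor — not approved.
B: 3/4 of 4188330 = 3141247.50, rounded up to 3141248; 3,141,248 required, 3,141,248 in favor — approved.

Not approved — the A shares did not give the required vote.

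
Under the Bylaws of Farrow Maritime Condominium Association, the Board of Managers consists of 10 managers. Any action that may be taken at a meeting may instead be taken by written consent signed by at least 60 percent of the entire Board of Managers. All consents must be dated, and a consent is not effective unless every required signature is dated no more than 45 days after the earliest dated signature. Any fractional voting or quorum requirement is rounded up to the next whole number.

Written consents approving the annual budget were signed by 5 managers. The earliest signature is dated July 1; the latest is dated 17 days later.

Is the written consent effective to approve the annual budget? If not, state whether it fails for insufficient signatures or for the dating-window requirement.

Not effective — insufficient signatures.

Signatures required: at least 60 percent of 10 — 3/5 of 10 = 6, so 6 needed; 5 signed. Insufficient.
Dating window: the latest signature is 17 days after the earliest; the limit is 45 days. Within the window.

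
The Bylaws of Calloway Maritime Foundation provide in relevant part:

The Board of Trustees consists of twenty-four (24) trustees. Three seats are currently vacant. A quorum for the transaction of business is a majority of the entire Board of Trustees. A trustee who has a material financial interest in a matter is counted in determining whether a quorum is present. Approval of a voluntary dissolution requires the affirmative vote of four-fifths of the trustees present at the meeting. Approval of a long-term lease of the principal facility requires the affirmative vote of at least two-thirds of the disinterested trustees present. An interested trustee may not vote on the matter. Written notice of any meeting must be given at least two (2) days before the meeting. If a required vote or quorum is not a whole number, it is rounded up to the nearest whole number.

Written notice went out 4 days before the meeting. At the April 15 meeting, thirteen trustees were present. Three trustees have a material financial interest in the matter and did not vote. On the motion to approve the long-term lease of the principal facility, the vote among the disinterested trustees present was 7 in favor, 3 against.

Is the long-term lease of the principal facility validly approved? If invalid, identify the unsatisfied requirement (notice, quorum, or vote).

Notice: 4 days given; 2 required (4 ≥ 2). Satisfied.
Quorum: 13 present (interested trustees count toward quorum); quorum is 13. Satisfied.
Vote: the long-term lease of the principal facility requires two-thirds of the disinterested trustees present (13 − 3 = 10). 2/3 of 10 = 6.67, rounded up to 7, so 7 affirmative votes are needed; 7 voted in favor. Satisfied.

Valid — all requirements satisfied.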